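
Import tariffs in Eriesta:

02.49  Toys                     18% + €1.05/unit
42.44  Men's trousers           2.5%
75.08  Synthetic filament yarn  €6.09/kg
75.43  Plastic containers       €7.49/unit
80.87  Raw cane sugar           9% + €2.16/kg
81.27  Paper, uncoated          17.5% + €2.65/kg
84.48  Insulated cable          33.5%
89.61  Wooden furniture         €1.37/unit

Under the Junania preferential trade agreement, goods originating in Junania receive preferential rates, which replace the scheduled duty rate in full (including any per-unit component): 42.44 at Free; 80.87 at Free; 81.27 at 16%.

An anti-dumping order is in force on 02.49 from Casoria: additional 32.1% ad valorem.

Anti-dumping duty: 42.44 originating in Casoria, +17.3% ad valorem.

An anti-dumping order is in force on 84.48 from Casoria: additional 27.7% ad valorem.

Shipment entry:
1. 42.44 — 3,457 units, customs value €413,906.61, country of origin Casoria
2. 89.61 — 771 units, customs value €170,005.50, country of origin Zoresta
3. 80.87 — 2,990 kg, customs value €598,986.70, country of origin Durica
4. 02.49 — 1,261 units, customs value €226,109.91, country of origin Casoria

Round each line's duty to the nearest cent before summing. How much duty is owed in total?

€257,982.09

Line 1 (42.44, Casoria, 3,457 units, €413,906.61):
Base rate for 42.44 is 2.5%.
42.44 has an FTA preferential rate, but origin Casoria is not Junania; base rate stands.
Additional duty on 42.44 from Casoria: +17.3%. Applied ad valorem rate: 2.5% + 17.3% = 19.8%.
Duty = €413,906.61 × 19.8% = €81,953.51.
Line 2 (89.61, Zoresta, 771 units, €170,005.50):
Base rate for 89.61 is €1.37/unit.
Duty = 771 × €1.37 = €1,056.27.
Line 3 (80.87, Durica, 2,990 kg, €598,986.70):
Base rate for 80.87 is 9% + €2.16/kg.
80.87 has an FTA preferential rate, but origin Durica is not Junania; base rate stands.
Duty = €598,986.70 × 9% + 2,990 × €2.16 = €60,367.20.
Line 4 (02.49, Casoria, 1,261 units, €226,109.91):
Base rate for 02.49 is 18% + €1.05/unit.
Additional duty on 02.49 from Casoria: +32.1%. Applied ad valorem rate: 18% + 32.1% = 50.1%.
Duty = €226,109.91 × 50.1% + 1,261 × €1.05 = €114,605.11.
Total = €81,953.51 + €1,056.27 + €60,367.20 + €114,605.11 = €257,982.09.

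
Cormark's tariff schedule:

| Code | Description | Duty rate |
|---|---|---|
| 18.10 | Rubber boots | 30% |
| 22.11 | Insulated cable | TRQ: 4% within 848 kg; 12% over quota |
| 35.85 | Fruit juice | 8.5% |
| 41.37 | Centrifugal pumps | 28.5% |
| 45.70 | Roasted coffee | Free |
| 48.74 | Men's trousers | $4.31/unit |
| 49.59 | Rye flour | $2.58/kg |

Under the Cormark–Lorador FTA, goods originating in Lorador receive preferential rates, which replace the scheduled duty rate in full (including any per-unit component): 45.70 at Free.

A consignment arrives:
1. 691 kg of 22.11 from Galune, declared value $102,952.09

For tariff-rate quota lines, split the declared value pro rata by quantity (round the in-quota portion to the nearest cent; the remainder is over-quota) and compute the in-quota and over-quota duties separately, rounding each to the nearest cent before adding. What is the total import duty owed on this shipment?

$4,118.08

Line 1 (22.11, Galune, 691 kg, $102,952.09):
Code 22.11 is under a tariff-rate quota (threshold 848 kg). Quantity 691 kg is within the quota, so the in-quota rate 4% applies to the full value.
Duty = $102,952.09 × 4% = $4,118.08.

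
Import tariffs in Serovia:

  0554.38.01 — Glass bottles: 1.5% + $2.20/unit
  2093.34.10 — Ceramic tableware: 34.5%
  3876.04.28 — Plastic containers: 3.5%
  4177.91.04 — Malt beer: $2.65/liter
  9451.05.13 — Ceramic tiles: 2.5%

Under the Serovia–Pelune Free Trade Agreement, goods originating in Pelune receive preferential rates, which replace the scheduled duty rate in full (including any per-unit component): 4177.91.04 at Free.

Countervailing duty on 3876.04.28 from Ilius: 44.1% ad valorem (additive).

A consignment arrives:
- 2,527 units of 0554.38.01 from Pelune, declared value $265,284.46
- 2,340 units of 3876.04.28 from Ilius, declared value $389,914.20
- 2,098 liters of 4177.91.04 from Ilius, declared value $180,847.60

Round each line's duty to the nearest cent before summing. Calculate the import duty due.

$200,697.53

Line 1 (0554.38.01, Pelune, 2,527 units, $265,284.46):
Base rate for 0554.38.01 is 1.5% + $2.20/unit.
Origin Pelune is the FTA partner but 0554.38.01 is not on the preference list; base rate stands.
Duty = $265,284.46 × 1.5% + 2,527 × $2.20 = $9,538.67.
Line 2 (3876.04.28, Ilius, 2,340 units, $389,914.20):
Base rate for 3876.04.28 is 3.5%.
Additional duty on 3876.04.28 from Ilius: +44.1%. Applied ad valorem rate: 3.5% + 44.1% = 47.6%.
Duty = $389,914.20 × 47.6% = $185,599.16.
Line 3 (4177.91.04, Ilius, 2,098 liters, $180,847.60):
Base rate for 4177.91.04 is $2.65/liter.
4177.91.04 has an FTA preferential rate, but origin Ilius is not Pelune; base rate stands.
Duty = 2,098 × $2.65 = $5,559.70.
Total = $9,538.67 + $185,599.16 + $5,559.70 = $200,697.53.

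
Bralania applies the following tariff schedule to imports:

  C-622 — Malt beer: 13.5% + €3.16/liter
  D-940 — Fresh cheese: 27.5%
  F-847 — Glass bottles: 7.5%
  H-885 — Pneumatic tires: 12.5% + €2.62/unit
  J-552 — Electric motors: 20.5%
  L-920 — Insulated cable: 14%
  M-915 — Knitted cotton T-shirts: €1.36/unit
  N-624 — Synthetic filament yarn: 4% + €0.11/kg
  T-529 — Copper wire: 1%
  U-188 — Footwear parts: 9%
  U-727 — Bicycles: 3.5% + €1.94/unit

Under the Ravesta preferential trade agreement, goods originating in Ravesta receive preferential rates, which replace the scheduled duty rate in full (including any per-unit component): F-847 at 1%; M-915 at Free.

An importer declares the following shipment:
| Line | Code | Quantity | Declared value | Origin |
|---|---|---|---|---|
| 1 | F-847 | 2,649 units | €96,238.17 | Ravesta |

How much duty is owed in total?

Line 1 (F-847, Ravesta, 2,649 units, €96,238.17):
Base rate for F-847 is 7.5%.
Origin Ravesta qualifies under the Bralania–Ravesta agreement and F-847 is covered: preferential rate 1% applies instead.
Duty = €96,238.17 × 1% = €962.38.

€962.38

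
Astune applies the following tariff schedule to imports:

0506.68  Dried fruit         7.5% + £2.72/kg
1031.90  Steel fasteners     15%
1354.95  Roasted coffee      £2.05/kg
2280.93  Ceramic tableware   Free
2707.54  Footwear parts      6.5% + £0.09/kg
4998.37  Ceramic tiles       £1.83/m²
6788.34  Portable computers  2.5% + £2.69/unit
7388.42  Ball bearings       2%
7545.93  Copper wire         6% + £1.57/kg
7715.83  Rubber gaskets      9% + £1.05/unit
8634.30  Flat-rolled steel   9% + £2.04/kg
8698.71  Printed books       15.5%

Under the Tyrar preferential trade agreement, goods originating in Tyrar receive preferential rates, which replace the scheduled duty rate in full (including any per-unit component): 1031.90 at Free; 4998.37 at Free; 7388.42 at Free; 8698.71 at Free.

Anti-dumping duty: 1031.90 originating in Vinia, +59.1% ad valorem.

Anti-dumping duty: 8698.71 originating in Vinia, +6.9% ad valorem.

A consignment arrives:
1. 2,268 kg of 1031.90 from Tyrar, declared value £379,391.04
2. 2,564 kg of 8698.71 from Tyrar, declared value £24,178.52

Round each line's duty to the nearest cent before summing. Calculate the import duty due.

£0.00

Line 1 (1031.90, Tyrar, 2,268 kg, £379,391.04):
Base rate for 1031.90 is 15%.
Origin Tyrar qualifies under the Astune–Tyrar agreement and 1031.90 is covered: preferential rate Free applies instead.
The additional-duty order on 1031.90 targets Vinia, not Tyrar; it does not apply.
Duty = £379,391.04 × 0% = £0.00.
Line 2 (8698.71, Tyrar, 2,564 kg, £24,178.52):
Base rate for 8698.71 is 15.5%.
Origin Tyrar qualifies under the Astune–Tyrar agreement and 8698.71 is covered: preferential rate Free applies instead.
The additional-duty order on 8698.71 targets Vinia, not Tyrar; it does not apply.
Duty = £24,178.52 × 0% = £0.00.
Total = £0.00 + £0.00 = £0.00.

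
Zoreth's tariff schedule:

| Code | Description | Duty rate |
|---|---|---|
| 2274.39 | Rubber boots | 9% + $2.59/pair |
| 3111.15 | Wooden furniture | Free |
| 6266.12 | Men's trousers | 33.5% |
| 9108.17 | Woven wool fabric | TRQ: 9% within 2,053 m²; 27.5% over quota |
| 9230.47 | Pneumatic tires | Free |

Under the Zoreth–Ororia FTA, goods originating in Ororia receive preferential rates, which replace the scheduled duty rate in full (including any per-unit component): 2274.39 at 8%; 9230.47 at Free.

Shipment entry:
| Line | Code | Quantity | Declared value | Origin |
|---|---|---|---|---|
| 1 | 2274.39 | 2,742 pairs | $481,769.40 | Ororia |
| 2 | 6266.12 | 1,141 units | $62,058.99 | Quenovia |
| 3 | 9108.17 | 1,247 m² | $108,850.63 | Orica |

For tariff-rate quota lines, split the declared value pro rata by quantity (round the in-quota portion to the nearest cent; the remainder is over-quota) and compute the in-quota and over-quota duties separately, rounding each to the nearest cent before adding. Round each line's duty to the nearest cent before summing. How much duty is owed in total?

$69,127.87

Line 1 (2274.39, Ororia, 2,742 pairs, $481,769.40):
Base rate for 2274.39 is 9% + $2.59/pair.
Origin Ororia qualifies under the Zoreth–Ororia agreement and 2274.39 is covered: preferential rate 8% applies instead.
Duty = $481,769.40 × 8% = $38,541.55.
Line 2 (6266.12, Quenovia, 1,141 units, $62,058.99):
Base rate for 6266.12 is 33.5%.
Duty = $62,058.99 × 33.5% = $20,789.76.
Line 3 (9108.17, Orica, 1,247 m², $108,850.63):
Code 9108.17 is under a tariff-rate quota (threshold 2,053 m²). Quantity 1,247 m² is within the quota, so the in-quota rate 9% applies to the full value.
Duty = $108,850.63 × 9% = $9,796.56.
Total = $38,541.55 + $20,789.76 + $9,796.56 = $69,127.87.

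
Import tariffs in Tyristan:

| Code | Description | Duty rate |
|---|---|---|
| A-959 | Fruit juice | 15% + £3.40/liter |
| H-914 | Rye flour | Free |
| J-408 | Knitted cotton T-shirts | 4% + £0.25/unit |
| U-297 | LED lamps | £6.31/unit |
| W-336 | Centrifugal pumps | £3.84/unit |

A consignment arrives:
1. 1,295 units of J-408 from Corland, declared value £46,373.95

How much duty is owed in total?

£2,178.71

Line 1 (J-408, Corland, 1,295 units, £46,373.95):
Base rate for J-408 is 4% + £0.25/unit.
Duty = £46,373.95 × 4% + 1,295 × £0.25 = £2,178.71.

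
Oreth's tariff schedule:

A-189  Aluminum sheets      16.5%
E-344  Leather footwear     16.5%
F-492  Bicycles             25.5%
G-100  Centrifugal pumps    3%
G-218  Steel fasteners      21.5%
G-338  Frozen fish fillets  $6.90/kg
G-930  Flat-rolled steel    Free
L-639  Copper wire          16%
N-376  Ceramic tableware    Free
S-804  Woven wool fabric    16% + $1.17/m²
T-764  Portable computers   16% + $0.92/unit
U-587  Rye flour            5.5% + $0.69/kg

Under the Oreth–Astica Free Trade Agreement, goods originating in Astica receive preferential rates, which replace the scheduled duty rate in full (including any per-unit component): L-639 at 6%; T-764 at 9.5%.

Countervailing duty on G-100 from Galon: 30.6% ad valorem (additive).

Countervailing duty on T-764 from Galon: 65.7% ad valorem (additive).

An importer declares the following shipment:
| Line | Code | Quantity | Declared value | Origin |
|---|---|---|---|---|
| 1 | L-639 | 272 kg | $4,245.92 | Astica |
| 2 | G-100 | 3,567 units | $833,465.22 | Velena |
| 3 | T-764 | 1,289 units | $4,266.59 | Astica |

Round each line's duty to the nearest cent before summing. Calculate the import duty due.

Line 1 (L-639, Astica, 272 kg, $4,245.92):
Base rate for L-639 is 16%.
Origin Astica qualifies under the Oreth–Astica agreement and L-639 is covered: preferential rate 6% applies instead.
Duty = $4,245.92 × 6% = $254.76.
Line 2 (G-100, Velena, 3,567 units, $833,465.22):
Base rate for G-100 is 3%.
The additional-duty order on G-100 targets Galon, not Velena; it does not apply.
Duty = $833,465.22 × 3% = $25,003.96.
Line 3 (T-764, Astica, 1,289 units, $4,266.59):
Base rate for T-764 is 16% + $0.92/unit.
Origin Astica qualifies under the Oreth–Astica agreement and T-764 is covered: preferential rate 9.5% applies instead.
The additional-duty order on T-764 targets Galon, not Astica; it does not apply.
Duty = $4,266.59 × 9.5% = $405.33.
Total = $254.76 + $25,003.96 + $405.33 = $25,664.05.

$25,664.05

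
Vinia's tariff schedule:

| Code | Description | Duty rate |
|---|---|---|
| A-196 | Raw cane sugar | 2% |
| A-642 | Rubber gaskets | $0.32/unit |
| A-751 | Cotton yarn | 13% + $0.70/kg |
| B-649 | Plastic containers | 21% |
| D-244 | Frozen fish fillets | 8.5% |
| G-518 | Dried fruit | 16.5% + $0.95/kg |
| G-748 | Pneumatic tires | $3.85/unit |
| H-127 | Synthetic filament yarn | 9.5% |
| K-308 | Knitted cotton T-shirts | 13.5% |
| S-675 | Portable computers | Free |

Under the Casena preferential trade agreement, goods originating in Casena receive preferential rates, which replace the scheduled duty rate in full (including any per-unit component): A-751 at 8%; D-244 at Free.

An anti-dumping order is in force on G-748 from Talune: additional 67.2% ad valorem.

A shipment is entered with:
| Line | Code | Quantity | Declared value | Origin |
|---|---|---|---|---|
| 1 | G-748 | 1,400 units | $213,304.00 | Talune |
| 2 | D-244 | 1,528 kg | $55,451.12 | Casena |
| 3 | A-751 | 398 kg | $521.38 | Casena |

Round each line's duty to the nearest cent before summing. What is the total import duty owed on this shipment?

$148,772.00

Line 1 (G-748, Talune, 1,400 units, $213,304.00):
Base rate for G-748 is $3.85/unit.
Additional duty on G-748 from Talune: +67.2% ad valorem. Applied ad valorem rate = 67.2%.
Duty = $213,304.00 × 67.2% + 1,400 × $3.85 = $148,730.29.
Line 2 (D-244, Casena, 1,528 kg, $55,451.12):
Base rate for D-244 is 8.5%.
Origin Casena qualifies under the Vinia–Casena agreement and D-244 is covered: preferential rate Free applies instead.
Duty = $55,451.12 × 0% = $0.00.
Line 3 (A-751, Casena, 398 kg, $521.38):
Base rate for A-751 is 13% + $0.70/kg.
Origin Casena qualifies under the Vinia–Casena agreement and A-751 is covered: preferential rate 8% applies instead.
Duty = $521.38 × 8% = $41.71.
Total = $148,730.29 + $0.00 + $41.71 = $148,772.00.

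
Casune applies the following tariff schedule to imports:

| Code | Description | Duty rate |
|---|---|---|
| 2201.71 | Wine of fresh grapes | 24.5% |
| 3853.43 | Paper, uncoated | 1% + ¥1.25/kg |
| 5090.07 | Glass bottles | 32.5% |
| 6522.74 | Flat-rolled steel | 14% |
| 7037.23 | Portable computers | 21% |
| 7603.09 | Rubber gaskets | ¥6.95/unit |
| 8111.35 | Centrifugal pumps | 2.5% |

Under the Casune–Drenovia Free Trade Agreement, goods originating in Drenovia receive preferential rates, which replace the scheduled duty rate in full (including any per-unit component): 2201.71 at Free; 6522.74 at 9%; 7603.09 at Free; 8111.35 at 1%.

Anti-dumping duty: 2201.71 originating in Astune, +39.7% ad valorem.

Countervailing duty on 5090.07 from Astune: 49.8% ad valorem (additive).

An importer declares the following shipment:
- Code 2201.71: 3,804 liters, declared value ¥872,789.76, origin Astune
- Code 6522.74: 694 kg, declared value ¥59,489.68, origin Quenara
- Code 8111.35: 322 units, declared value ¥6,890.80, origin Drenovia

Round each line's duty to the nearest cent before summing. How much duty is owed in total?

¥568,728.50

Line 1 (2201.71, Astune, 3,804 liters, ¥872,789.76):
Base rate for 2201.71 is 24.5%.
2201.71 has an FTA preferential rate, but origin Astune is not Drenovia; base rate stands.
Additional duty on 2201.71 from Astune: +39.7%. Applied ad valorem rate: 24.5% + 39.7% = 64.2%.
Duty = ¥872,789.76 × 64.2% = ¥560,331.03.
Line 2 (6522.74, Quenara, 694 kg, ¥59,489.68):
Base rate for 6522.74 is 14%.
6522.74 has an FTA preferential rate, but origin Quenara is not Drenovia; base rate stands.
Duty = ¥59,489.68 × 14% = ¥8,328.56.
Line 3 (8111.35, Drenovia, 322 units, ¥6,890.80):
Base rate for 8111.35 is 2.5%.
Origin Drenovia qualifies under the Casune–Drenovia agreement and 8111.35 is covered: preferential rate 1% applies instead.
Duty = ¥6,890.80 × 1% = ¥68.91.
Total = ¥560,331.03 + ¥8,328.56 + ¥68.91 = ¥568,728.50.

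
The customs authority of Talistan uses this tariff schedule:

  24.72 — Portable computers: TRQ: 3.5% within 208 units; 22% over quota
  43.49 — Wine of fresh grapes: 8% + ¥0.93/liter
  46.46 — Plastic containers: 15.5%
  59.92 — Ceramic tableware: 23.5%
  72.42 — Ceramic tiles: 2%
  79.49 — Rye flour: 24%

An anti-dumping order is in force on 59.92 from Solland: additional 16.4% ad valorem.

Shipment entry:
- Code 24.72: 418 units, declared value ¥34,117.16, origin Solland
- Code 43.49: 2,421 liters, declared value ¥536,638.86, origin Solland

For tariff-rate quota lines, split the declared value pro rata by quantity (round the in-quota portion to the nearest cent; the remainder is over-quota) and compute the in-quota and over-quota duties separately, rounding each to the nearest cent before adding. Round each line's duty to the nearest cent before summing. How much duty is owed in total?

¥49,547.67

Line 1 (24.72, Solland, 418 units, ¥34,117.16):
Code 24.72 is under a tariff-rate quota (threshold 208 units). In-quota: 208 units at 3.5%; over-quota: 210 units at 22%.
Pro-rata value split: in-quota = ¥34,117.16 × 208/418 = ¥16,976.96; over-quota = ¥34,117.16 − ¥16,976.96 = ¥17,140.20.
In-quota duty = ¥16,976.96 × 3.5% = ¥594.19. Over-quota duty = ¥17,140.20 × 22% = ¥3,770.84.
Line duty = ¥594.19 + ¥3,770.84 = ¥4,365.03.
Line 2 (43.49, Solland, 2,421 liters, ¥536,638.86):
Base rate for 43.49 is 8% + ¥0.93/liter.
Duty = ¥536,638.86 × 8% + 2,421 × ¥0.93 = ¥45,182.64.
Total = ¥4,365.03 + ¥45,182.64 = ¥49,547.67.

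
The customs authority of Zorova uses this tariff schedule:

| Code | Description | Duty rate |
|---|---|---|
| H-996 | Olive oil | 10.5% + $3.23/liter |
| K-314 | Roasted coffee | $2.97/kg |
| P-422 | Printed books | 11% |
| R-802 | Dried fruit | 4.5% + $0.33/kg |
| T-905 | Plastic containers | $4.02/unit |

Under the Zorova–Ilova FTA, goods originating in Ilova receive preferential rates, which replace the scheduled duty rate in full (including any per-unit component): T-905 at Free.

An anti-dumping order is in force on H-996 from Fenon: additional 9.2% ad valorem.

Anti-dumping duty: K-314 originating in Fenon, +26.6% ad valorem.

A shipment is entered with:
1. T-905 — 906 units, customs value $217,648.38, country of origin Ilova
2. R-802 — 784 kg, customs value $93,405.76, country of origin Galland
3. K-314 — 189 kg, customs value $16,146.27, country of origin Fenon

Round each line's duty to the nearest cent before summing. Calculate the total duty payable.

Line 1 (T-905, Ilova, 906 units, $217,648.38):
Base rate for T-905 is $4.02/unit.
Origin Ilova qualifies under the Zorova–Ilova agreement and T-905 is covered: preferential rate Free applies instead.
Duty = $217,648.38 × 0% = $0.00.
Line 2 (R-802, Galland, 784 kg, $93,405.76):
Base rate for R-802 is 4.5% + $0.33/kg.
Duty = $93,405.76 × 4.5% + 784 × $0.33 = $4,461.98.
Line 3 (K-314, Fenon, 189 kg, $16,146.27):
Base rate for K-314 is $2.97/kg.
Additional duty on K-314 from Fenon: +26.6% ad valorem. Applied ad valorem rate = 26.6%.
Duty = $16,146.27 × 26.6% + 189 × $2.97 = $4,856.24.
Total = $0.00 + $4,461.98 + $4,856.24 = $9,318.22.

$9,318.22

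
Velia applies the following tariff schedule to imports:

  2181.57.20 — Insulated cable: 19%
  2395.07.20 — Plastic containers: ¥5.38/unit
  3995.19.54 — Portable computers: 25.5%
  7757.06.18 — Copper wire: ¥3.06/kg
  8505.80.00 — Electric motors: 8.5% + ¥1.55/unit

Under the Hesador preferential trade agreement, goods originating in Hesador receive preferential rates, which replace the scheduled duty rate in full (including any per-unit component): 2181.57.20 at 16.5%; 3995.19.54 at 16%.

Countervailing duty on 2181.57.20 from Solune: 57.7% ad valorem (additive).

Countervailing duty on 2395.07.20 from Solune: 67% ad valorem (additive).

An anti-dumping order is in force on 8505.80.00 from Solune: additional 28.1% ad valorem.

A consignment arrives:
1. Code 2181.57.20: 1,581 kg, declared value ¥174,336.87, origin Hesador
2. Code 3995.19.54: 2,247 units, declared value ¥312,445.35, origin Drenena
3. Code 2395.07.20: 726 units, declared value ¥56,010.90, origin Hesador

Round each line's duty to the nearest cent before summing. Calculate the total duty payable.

¥112,345.02

Line 1 (2181.57.20, Hesador, 1,581 kg, ¥174,336.87):
Base rate for 2181.57.20 is 19%.
Origin Hesador qualifies under the Velia–Hesador agreement and 2181.57.20 is covered: preferential rate 16.5% applies instead.
The additional-duty order on 2181.57.20 targets Solune, not Hesador; it does not apply.
Duty = ¥174,336.87 × 16.5% = ¥28,765.58.
Line 2 (3995.19.54, Drenena, 2,247 units, ¥312,445.35):
Base rate for 3995.19.54 is 25.5%.
3995.19.54 has an FTA preferential rate, but origin Drenena is not Hesador; base rate stands.
Duty = ¥312,445.35 × 25.5% = ¥79,673.56.
Line 3 (2395.07.20, Hesador, 726 units, ¥56,010.90):
Base rate for 2395.07.20 is ¥5.38/unit.
Origin Hesador is the FTA partner but 2395.07.20 is not on the preference list; base rate stands.
The additional-duty order on 2395.07.20 targets Solune, not Hesador; it does not apply.
Duty = 726 × ¥5.38 = ¥3,905.88.
Total = ¥28,765.58 + ¥79,673.56 + ¥3,905.88 = ¥112,345.02.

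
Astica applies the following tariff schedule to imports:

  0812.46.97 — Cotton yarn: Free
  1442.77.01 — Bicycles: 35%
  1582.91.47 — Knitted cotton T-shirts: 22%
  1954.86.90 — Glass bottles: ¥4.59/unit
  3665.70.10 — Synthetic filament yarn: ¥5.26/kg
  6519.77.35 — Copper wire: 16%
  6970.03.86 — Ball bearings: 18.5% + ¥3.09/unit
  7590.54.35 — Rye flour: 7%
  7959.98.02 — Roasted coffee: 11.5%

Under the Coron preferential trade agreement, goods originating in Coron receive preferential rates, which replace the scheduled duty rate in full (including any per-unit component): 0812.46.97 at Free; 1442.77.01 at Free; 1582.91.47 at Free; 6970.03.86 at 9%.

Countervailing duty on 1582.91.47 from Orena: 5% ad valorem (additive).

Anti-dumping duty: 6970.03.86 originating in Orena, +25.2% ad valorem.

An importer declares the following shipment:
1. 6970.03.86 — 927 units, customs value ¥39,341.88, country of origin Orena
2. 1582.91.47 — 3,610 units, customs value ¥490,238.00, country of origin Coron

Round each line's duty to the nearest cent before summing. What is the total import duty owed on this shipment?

Line 1 (6970.03.86, Orena, 927 units, ¥39,341.88):
Base rate for 6970.03.86 is 18.5% + ¥3.09/unit.
6970.03.86 has an FTA preferential rate, but origin Orena is not Coron; base rate stands.
Additional duty on 6970.03.86 from Orena: +25.2%. Applied ad valorem rate: 18.5% + 25.2% = 43.7%.
Duty = ¥39,341.88 × 43.7% + 927 × ¥3.09 = ¥20,056.83.
Line 2 (1582.91.47, Coron, 3,610 units, ¥490,238.00):
Base rate for 1582.91.47 is 22%.
Origin Coron qualifies under the Astica–Coron agreement and 1582.91.47 is covered: preferential rate Free applies instead.
The additional-duty order on 1582.91.47 targets Orena, not Coron; it does not apply.
Duty = ¥490,238.00 × 0% = ¥0.00.
Total = ¥20,056.83 + ¥0.00 = ¥20,056.83.

¥20,056.83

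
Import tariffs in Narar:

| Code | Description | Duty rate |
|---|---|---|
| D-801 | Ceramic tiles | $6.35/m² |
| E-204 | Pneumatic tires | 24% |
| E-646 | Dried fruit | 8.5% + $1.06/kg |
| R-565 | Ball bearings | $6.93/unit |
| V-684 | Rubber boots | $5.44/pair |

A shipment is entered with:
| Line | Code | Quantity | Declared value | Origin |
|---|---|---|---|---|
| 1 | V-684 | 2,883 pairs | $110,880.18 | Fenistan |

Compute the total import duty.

$15,683.52

Line 1 (V-684, Fenistan, 2,883 pairs, $110,880.18):
Base rate for V-684 is $5.44/pair.
Duty = 2,883 × $5.44 = $15,683.52.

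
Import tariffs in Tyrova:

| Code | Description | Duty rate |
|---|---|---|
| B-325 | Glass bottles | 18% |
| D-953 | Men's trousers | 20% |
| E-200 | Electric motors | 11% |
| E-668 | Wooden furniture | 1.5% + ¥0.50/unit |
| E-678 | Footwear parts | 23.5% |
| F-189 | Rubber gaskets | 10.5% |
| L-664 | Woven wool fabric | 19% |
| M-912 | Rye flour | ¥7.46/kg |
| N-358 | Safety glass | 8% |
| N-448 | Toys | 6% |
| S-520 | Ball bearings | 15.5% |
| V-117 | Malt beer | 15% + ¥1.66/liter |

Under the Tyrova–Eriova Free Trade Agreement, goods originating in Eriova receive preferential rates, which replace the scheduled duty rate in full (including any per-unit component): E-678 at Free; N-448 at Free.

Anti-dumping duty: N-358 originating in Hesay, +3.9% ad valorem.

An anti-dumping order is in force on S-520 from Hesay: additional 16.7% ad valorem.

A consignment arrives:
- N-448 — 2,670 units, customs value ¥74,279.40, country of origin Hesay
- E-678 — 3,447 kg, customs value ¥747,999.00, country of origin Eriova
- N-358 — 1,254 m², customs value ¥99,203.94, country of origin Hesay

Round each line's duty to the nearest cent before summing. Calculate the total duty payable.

Line 1 (N-448, Hesay, 2,670 units, ¥74,279.40):
Base rate for N-448 is 6%.
N-448 has an FTA preferential rate, but origin Hesay is not Eriova; base rate stands.
Duty = ¥74,279.40 × 6% = ¥4,456.76.
Line 2 (E-678, Eriova, 3,447 kg, ¥747,999.00):
Base rate for E-678 is 23.5%.
Origin Eriova qualifies under the Tyrova–Eriova agreement and E-678 is covered: preferential rate Free applies instead.
Duty = ¥747,999.00 × 0% = ¥0.00.
Line 3 (N-358, Hesay, 1,254 m², ¥99,203.94):
Base rate for N-358 is 8%.
Additional duty on N-358 from Hesay: +3.9%. Applied ad valorem rate: 8% + 3.9% = 11.9%.
Duty = ¥99,203.94 × 11.9% = ¥11,805.27.
Total = ¥4,456.76 + ¥0.00 + ¥11,805.27 = ¥16,262.03.

¥16,262.03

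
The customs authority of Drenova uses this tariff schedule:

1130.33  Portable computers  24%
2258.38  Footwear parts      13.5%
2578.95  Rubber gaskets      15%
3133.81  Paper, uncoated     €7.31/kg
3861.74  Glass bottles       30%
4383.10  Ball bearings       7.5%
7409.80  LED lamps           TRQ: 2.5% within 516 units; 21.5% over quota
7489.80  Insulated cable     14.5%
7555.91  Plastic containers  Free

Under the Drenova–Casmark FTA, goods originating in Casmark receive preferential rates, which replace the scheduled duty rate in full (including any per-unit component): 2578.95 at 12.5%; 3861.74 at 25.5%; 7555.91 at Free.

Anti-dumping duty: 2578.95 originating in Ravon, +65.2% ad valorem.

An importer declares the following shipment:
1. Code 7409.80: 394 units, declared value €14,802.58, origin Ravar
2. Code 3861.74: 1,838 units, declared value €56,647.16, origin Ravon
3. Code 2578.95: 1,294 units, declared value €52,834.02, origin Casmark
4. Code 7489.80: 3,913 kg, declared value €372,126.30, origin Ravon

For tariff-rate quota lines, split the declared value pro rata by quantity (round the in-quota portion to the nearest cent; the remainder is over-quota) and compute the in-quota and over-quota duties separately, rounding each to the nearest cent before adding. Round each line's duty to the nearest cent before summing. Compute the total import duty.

Line 1 (7409.80, Ravar, 394 units, €14,802.58):
Code 7409.80 is under a tariff-rate quota (threshold 516 units). Quantity 394 units is within the quota, so the in-quota rate 2.5% applies to the full value.
Duty = €14,802.58 × 2.5% = €370.06.
Line 2 (3861.74, Ravon, 1,838 units, €56,647.16):
Base rate for 3861.74 is 30%.
3861.74 has an FTA preferential rate, but origin Ravon is not Casmark; base rate stands.
Duty = €56,647.16 × 30% = €16,994.15.
Line 3 (2578.95, Casmark, 1,294 units, €52,834.02):
Base rate for 2578.95 is 15%.
Origin Casmark qualifies under the Drenova–Casmark agreement and 2578.95 is covered: preferential rate 12.5% applies instead.
The additional-duty order on 2578.95 targets Ravon, not Casmark; it does not apply.
Duty = €52,834.02 × 12.5% = €6,604.25.
Line 4 (7489.80, Ravon, 3,913 kg, €372,126.30):
Base rate for 7489.80 is 14.5%.
Duty = €372,126.30 × 14.5% = €53,958.31.
Total = €370.06 + €16,994.15 + €6,604.25 + €53,958.31 = €77,926.77.

€77,926.77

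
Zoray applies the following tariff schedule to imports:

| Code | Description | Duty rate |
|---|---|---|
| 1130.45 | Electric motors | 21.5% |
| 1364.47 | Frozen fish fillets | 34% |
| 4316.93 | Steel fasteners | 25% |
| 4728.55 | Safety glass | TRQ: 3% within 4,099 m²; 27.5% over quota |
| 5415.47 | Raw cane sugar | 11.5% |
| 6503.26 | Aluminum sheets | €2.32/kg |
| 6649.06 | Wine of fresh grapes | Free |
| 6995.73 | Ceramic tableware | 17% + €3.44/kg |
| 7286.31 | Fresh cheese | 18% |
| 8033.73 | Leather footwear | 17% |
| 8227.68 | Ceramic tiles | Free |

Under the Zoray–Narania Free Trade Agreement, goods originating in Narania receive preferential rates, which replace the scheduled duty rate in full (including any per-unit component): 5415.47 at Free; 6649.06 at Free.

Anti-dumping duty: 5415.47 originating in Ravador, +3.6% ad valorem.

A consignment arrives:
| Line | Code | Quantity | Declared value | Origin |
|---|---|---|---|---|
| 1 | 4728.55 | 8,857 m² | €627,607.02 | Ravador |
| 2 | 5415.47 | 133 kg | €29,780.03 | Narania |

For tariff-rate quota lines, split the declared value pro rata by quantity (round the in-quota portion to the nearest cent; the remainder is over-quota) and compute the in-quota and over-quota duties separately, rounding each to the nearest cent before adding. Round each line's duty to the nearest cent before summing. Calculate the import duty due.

Line 1 (4728.55, Ravador, 8,857 m², €627,607.02):
Code 4728.55 is under a tariff-rate quota (threshold 4,099 m²). In-quota: 4,099 m² at 3%; over-quota: 4,758 m² at 27.5%.
Pro-rata value split: in-quota = €627,607.02 × 4,099/8,857 = €290,455.14; over-quota = €627,607.02 − €290,455.14 = €337,151.88.
In-quota duty = €290,455.14 × 3% = €8,713.65. Over-quota duty = €337,151.88 × 27.5% = €92,716.77.
Line duty = €8,713.65 + €92,716.77 = €101,430.42.
Line 2 (5415.47, Narania, 133 kg, €29,780.03):
Base rate for 5415.47 is 11.5%.
Origin Narania qualifies under the Zoray–Narania agreement and 5415.47 is covered: preferential rate Free applies instead.
The additional-duty order on 5415.47 targets Ravador, not Narania; it does not apply.
Duty = €29,780.03 × 0% = €0.00.
Total = €101,430.42 + €0.00 = €101,430.42.

€101,430.42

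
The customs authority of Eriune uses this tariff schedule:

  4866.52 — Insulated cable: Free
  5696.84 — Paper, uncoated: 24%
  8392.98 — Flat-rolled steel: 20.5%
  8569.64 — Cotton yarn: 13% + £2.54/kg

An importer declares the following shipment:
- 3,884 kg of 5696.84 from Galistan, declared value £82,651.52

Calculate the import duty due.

£19,836.36

Line 1 (5696.84, Galistan, 3,884 kg, £82,651.52):
Base rate for 5696.84 is 24%.
Duty = £82,651.52 × 24% = £19,836.36.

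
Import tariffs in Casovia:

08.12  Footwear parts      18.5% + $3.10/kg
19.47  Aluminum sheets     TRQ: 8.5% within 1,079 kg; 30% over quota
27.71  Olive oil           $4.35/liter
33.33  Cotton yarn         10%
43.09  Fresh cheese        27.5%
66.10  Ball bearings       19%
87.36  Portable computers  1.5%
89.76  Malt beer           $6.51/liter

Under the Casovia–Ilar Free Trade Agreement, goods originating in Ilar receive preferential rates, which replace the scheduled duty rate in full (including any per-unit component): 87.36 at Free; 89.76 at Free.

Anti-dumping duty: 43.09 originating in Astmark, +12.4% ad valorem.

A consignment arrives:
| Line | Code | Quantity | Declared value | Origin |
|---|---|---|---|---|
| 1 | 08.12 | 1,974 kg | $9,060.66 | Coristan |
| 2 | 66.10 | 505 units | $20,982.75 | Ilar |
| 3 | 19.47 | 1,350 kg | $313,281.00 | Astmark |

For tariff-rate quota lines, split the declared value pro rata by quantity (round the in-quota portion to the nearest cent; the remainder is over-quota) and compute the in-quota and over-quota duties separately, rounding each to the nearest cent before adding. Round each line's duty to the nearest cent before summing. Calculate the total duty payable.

$51,932.20

Line 1 (08.12, Coristan, 1,974 kg, $9,060.66):
Base rate for 08.12 is 18.5% + $3.10/kg.
Duty = $9,060.66 × 18.5% + 1,974 × $3.10 = $7,795.62.
Line 2 (66.10, Ilar, 505 units, $20,982.75):
Base rate for 66.10 is 19%.
Origin Ilar is the FTA partner but 66.10 is not on the preference list; base rate stands.
Duty = $20,982.75 × 19% = $3,986.72.
Line 3 (19.47, Astmark, 1,350 kg, $313,281.00):
Code 19.47 is under a tariff-rate quota (threshold 1,079 kg). In-quota: 1,079 kg at 8.5%; over-quota: 271 kg at 30%.
Pro-rata value split: in-quota = $313,281.00 × 1,079/1,350 = $250,392.74; over-quota = $313,281.00 − $250,392.74 = $62,888.26.
In-quota duty = $250,392.74 × 8.5% = $21,283.38. Over-quota duty = $62,888.26 × 30% = $18,866.48.
Line duty = $21,283.38 + $18,866.48 = $40,149.86.
Total = $7,795.62 + $3,986.72 + $40,149.86 = $51,932.20.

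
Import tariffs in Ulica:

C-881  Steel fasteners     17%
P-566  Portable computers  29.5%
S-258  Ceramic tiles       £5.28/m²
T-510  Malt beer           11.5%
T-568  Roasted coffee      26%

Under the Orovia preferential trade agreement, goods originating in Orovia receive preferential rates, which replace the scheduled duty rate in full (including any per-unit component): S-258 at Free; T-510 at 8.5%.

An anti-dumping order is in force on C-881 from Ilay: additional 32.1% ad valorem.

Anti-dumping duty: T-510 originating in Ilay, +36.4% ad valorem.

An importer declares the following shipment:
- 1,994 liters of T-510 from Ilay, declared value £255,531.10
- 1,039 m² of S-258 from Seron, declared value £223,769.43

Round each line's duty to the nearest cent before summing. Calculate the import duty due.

Line 1 (T-510, Ilay, 1,994 liters, £255,531.10):
Base rate for T-510 is 11.5%.
T-510 has an FTA preferential rate, but origin Ilay is not Orovia; base rate stands.
Additional duty on T-510 from Ilay: +36.4%. Applied ad valorem rate: 11.5% + 36.4% = 47.9%.
Duty = £255,531.10 × 47.9% = £122,399.40.
Line 2 (S-258, Seron, 1,039 m², £223,769.43):
Base rate for S-258 is £5.28/m².
S-258 has an FTA preferential rate, but origin Seron is not Orovia; base rate stands.
Duty = 1,039 × £5.28 = £5,485.92.
Total = £122,399.40 + £5,485.92 = £127,885.32.

£127,885.32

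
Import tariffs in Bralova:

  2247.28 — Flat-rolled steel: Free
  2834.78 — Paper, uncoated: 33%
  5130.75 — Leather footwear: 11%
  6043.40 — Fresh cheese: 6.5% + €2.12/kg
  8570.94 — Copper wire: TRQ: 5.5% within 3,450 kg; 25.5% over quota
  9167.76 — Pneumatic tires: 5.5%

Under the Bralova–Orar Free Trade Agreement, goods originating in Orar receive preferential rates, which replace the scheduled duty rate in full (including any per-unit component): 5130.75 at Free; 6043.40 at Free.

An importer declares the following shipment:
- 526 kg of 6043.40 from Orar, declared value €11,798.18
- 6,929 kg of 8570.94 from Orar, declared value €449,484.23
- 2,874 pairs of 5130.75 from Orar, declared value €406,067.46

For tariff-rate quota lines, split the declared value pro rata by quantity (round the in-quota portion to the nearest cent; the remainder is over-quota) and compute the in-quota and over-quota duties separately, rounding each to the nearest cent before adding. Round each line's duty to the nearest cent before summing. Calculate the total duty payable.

€69,858.18

Line 1 (6043.40, Orar, 526 kg, €11,798.18):
Base rate for 6043.40 is 6.5% + €2.12/kg.
Origin Orar qualifies under the Bralova–Orar agreement and 6043.40 is covered: preferential rate Free applies instead.
Duty = €11,798.18 × 0% = €0.00.
Line 2 (8570.94, Orar, 6,929 kg, €449,484.23):
Code 8570.94 is under a tariff-rate quota (threshold 3,450 kg). In-quota: 3,450 kg at 5.5%; over-quota: 3,479 kg at 25.5%.
Pro-rata value split: in-quota = €449,484.23 × 3,450/6,929 = €223,801.50; over-quota = €449,484.23 − €223,801.50 = €225,682.73.
In-quota duty = €223,801.50 × 5.5% = €12,309.08. Over-quota duty = €225,682.73 × 25.5% = €57,549.10.
Line duty = €12,309.08 + €57,549.10 = €69,858.18.
Line 3 (5130.75, Orar, 2,874 pairs, €406,067.46):
Base rate for 5130.75 is 11%.
Origin Orar qualifies under the Bralova–Orar agreement and 5130.75 is covered: preferential rate Free applies instead.
Duty = €406,067.46 × 0% = €0.00.
Total = €0.00 + €69,858.18 + €0.00 = €69,858.18.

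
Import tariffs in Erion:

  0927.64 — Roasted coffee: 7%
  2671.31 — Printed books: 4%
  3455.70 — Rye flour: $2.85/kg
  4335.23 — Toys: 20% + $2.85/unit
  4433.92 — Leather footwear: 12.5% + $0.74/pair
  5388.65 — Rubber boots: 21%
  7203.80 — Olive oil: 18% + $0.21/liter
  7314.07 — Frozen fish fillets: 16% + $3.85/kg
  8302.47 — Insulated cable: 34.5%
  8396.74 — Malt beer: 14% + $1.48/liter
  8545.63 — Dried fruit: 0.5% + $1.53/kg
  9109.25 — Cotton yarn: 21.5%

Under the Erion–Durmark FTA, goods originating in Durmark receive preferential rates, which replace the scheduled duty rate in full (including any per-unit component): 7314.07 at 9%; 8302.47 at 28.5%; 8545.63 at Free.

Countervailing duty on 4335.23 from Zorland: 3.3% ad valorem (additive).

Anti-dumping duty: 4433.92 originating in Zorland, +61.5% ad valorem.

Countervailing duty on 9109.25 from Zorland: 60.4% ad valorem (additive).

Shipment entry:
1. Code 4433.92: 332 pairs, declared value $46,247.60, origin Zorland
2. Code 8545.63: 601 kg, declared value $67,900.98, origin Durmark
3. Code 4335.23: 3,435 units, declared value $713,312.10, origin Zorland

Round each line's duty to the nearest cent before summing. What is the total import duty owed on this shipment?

Line 1 (4433.92, Zorland, 332 pairs, $46,247.60):
Base rate for 4433.92 is 12.5% + $0.74/pair.
Additional duty on 4433.92 from Zorland: +61.5%. Applied ad valorem rate: 12.5% + 61.5% = 74%.
Duty = $46,247.60 × 74% + 332 × $0.74 = $34,468.90.
Line 2 (8545.63, Durmark, 601 kg, $67,900.98):
Base rate for 8545.63 is 0.5% + $1.53/kg.
Origin Durmark qualifies under the Erion–Durmark agreement and 8545.63 is covered: preferential rate Free applies instead.
Duty = $67,900.98 × 0% = $0.00.
Line 3 (4335.23, Zorland, 3,435 units, $713,312.10):
Base rate for 4335.23 is 20% + $2.85/unit.
Additional duty on 4335.23 from Zorland: +3.3%. Applied ad valorem rate: 20% + 3.3% = 23.3%.
Duty = $713,312.10 × 23.3% + 3,435 × $2.85 = $175,991.47.
Total = $34,468.90 + $0.00 + $175,991.47 = $210,460.37.

$210,460.37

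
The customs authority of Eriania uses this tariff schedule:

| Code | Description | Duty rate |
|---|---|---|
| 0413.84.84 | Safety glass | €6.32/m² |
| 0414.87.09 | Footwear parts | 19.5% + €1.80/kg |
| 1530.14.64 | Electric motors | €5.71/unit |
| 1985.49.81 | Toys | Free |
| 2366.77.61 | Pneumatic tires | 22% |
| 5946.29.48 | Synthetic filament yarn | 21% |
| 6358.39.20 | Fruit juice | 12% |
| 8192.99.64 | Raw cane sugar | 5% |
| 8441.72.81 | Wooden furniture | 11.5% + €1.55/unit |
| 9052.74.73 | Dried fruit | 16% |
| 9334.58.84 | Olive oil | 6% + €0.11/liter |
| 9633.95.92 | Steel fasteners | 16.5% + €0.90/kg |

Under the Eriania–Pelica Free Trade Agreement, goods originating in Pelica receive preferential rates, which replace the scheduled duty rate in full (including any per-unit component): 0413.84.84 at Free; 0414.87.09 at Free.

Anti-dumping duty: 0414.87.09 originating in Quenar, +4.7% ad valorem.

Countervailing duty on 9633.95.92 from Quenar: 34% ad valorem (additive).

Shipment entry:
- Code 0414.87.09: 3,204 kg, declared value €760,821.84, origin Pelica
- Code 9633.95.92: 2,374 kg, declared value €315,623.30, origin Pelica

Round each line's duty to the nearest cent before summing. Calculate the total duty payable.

€54,214.44

Line 1 (0414.87.09, Pelica, 3,204 kg, €760,821.84):
Base rate for 0414.87.09 is 19.5% + €1.80/kg.
Origin Pelica qualifies under the Eriania–Pelica agreement and 0414.87.09 is covered: preferential rate Free applies instead.
The additional-duty order on 0414.87.09 targets Quenar, not Pelica; it does not apply.
Duty = €760,821.84 × 0% = €0.00.
Line 2 (9633.95.92, Pelica, 2,374 kg, €315,623.30):
Base rate for 9633.95.92 is 16.5% + €0.90/kg.
Origin Pelica is the FTA partner but 9633.95.92 is not on the preference list; base rate stands.
The additional-duty order on 9633.95.92 targets Quenar, not Pelica; it does not apply.
Duty = €315,623.30 × 16.5% + 2,374 × €0.90 = €54,214.44.
Total = €0.00 + €54,214.44 = €54,214.44.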